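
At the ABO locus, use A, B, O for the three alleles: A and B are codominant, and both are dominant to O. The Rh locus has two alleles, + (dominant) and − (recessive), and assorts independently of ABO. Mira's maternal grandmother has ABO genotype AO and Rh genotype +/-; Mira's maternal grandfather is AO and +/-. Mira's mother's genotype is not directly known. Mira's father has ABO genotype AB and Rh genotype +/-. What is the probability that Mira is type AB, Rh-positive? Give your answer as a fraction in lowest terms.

Mira's mother's ABO genotype from AO × AO: 1/4 AA, 1/2 AO, 1/4 OO.
Crossing each possibility with the father AB and summing P(type AB): 1/4·1/2 + 1/2·1/4 + 1/4·0 = 1/4.
Similarly for Rh via the mother's Rh distribution: P(Rh+) = 3/4.
Independent loci: 1/4 × 3/4 = 3/16.

3/16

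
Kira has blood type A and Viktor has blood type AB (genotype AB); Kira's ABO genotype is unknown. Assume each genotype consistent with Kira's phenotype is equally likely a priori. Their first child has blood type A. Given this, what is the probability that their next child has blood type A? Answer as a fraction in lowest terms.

1/2

Possible genotypes: Kira ∈ {AA, AO}; Viktor ∈ {AB}.
Weight each parental genotype pair by prior × P(type-A child):
  AA × AB: posterior weight 1/2; P(next child type A) = 1/2.
  AO × AB: posterior weight 1/2; P(next child type A) = 1/2.
Weighted sum = 1/2.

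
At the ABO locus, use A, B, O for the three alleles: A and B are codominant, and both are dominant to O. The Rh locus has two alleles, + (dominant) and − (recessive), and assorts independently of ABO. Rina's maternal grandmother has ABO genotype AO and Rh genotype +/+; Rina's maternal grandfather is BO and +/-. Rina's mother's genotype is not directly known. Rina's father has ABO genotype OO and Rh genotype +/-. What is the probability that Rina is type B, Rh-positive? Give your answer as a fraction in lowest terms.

Rina's mother's ABO genotype from AO × BO: 1/4 AB, 1/4 AO, 1/4 BO, 1/4 OO.
Crossing each possibility with the father OO and summing P(type B): 1/4·1/2 + 1/4·0 + 1/4·1/2 + 1/4·0 = 1/4.
Similarly for Rh via the mother's Rh distribution: P(Rh+) = 7/8.
Independent loci: 1/4 × 7/8 = 7/32.

7/32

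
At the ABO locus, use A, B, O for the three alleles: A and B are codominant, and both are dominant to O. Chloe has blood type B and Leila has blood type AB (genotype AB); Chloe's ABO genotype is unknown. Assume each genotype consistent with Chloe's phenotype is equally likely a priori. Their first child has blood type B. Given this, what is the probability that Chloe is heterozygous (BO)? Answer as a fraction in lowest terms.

1/2

Possible genotypes: Chloe ∈ {BB, BO}; Leila ∈ {AB}.
Weight each parental genotype pair by prior × P(type-B child):
  BB × AB: posterior weight 1/2.
  BO × AB: posterior weight 1/2.
Sum the posterior weight over pairs where Chloe is BO: 1/2.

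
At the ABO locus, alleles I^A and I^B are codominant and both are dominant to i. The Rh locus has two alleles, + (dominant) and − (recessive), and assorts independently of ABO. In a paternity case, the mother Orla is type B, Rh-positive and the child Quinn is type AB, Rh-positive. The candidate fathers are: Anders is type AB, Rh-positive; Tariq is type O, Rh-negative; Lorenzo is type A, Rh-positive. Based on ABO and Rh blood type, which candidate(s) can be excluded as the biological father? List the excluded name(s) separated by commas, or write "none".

A candidate is excluded only if no genotype consistent with his phenotype could produce a type AB, Rh-positive child with a type B, Rh-positive mother.
Tariq (type O, Rh-): no genotype consistent with that phenotype can produce a type-AB Rh+ child with a type-B mother.

Tariq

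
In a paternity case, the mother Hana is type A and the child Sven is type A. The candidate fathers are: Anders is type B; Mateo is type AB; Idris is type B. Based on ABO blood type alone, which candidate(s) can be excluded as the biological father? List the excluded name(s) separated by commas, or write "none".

A candidate is excluded only if no genotype consistent with his phenotype could produce a type A child with a type A mother.
Every candidate has at least one consistent genotype combination, so none can be excluded.

none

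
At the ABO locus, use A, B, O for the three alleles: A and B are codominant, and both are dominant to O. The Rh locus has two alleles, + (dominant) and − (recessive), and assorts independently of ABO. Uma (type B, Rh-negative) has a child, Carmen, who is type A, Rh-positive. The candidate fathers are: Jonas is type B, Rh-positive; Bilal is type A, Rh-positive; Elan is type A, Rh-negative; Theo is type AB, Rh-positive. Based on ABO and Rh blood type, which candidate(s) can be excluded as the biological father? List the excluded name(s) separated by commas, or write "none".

Jonas, Elan

A candidate is excluded only if no genotype consistent with his phenotype could produce a type A, Rh-positive child with a type B, Rh-negative mother.
Jonas (type B, Rh+): no genotype consistent with that phenotype can produce a type-A Rh+ child with a type-B mother.
Elan (type A, Rh-): no genotype consistent with that phenotype can produce a type-A Rh+ child with a type-B mother.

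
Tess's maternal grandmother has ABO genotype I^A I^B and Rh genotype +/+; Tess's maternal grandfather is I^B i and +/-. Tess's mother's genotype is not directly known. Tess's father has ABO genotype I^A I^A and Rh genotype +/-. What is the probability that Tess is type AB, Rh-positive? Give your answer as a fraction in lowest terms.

Tess's mother's ABO genotype from I^A I^B × I^B i: 1/4 I^A I^B, 1/4 I^A i, 1/4 I^B I^B, 1/4 I^B i.
Crossing each possibility with the father I^A I^A and summing P(type AB): 1/4·1/2 + 1/4·0 + 1/4·1 + 1/4·1/2 = 1/2.
Similarly for Rh via the mother's Rh distribution: P(Rh+) = 7/8.
Independent loci: 1/2 × 7/8 = 7/16.

7/16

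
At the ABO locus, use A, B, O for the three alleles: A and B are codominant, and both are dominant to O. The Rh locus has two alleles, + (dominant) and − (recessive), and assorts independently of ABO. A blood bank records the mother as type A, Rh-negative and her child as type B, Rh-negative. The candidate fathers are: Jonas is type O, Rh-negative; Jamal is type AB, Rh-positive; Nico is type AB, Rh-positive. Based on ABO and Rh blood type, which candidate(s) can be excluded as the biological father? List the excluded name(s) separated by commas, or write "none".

Jonas

A candidate is excluded only if no genotype consistent with his phenotype could produce a type B, Rh-negative child with a type A, Rh-negative mother.
Jonas (type O, Rh-): no genotype consistent with that phenotype can produce a type-B Rh- child with a type-A mother.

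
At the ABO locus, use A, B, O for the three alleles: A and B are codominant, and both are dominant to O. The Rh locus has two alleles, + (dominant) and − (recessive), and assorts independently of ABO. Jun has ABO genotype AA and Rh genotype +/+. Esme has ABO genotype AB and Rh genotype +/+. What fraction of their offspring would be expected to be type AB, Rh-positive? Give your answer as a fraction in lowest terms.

ABO cross AA × AB → offspring phenotypes: 1/2 A, 1/2 AB.
Rh cross +/+ × +/+ → 1 Rh+.
Independent loci: P(type AB, Rh-positive) = 1/2 × 1 = 1/2.

1/2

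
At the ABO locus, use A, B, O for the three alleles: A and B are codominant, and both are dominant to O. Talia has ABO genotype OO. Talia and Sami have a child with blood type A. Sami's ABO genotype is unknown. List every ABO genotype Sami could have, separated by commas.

For each candidate genotype of Sami, check whether crossing it with OO can produce every observed child phenotype.
  AA → possible child types {A} ✓
  AB → possible child types {A, B} ✓
  AO → possible child types {O, A} ✓
  BB → possible child types {B} ✗
  BO → possible child types {O, B} ✗
  OO → possible child types {O} ✗

AA, AB, AO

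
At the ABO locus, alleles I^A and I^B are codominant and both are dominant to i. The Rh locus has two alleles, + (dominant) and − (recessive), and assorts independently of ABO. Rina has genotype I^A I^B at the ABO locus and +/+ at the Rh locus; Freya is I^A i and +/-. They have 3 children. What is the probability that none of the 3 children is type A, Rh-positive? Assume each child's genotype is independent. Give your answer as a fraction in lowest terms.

1/8

ABO cross I^A I^B × I^A i → 1/2 A, 1/4 B, 1/4 AB.
Rh cross +/+ × +/- → 1 Rh+; so P(type A, Rh-positive) = 1/2 × 1 = 1/2 per child.
P(not type A, Rh-positive) = 1/2 for one child; (1/2)^3 = 1/8.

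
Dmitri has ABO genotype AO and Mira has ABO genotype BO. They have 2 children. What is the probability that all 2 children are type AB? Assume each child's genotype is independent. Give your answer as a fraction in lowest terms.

1/16

ABO cross AO × BO → 1/4 O, 1/4 A, 1/4 B, 1/4 AB.
So P(type AB) = 1/4 per child.
All 2 independent: (1/4)^2 = 1/16.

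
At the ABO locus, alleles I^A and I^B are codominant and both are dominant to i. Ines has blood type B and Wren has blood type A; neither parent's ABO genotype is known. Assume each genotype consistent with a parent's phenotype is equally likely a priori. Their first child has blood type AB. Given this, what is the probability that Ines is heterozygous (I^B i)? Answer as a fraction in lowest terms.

Possible genotypes: Ines ∈ {I^B I^B, I^B i}; Wren ∈ {I^A I^A, I^A i}.
Weight each parental genotype pair by prior × P(type-AB child):
  I^B I^B × I^A I^A: posterior weight 4/9.
  I^B I^B × I^A i: posterior weight 2/9.
  I^B i × I^A I^A: posterior weight 2/9.
  I^B i × I^A i: posterior weight 1/9.
Sum the posterior weight over pairs where Ines is I^B i: 1/3.

1/3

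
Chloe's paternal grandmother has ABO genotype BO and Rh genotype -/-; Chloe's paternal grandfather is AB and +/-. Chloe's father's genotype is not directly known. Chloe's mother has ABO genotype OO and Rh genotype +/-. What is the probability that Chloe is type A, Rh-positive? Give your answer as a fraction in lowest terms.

5/32

Chloe's father's ABO genotype from BO × AB: 1/4 AB, 1/4 AO, 1/4 BB, 1/4 BO.
Crossing each possibility with the mother OO and summing P(type A): 1/4·1/2 + 1/4·1/2 + 1/4·0 + 1/4·0 = 1/4.
Similarly for Rh via the father's Rh distribution: P(Rh+) = 5/8.
Independent loci: 1/4 × 5/8 = 5/32.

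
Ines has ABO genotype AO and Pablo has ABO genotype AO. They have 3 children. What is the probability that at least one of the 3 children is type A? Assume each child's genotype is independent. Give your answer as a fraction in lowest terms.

63/64

ABO cross AO × AO → 1/4 O, 3/4 A.
So P(type A) = 3/4 per child.
P(none) = (1/4)^3 = 1/64; P(at least one) = 1 − 1/64 = 63/64.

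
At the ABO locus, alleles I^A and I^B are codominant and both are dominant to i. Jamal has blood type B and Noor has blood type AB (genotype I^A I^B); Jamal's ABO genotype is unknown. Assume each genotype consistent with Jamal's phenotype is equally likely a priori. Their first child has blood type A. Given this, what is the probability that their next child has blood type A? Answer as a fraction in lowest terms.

1/4

Possible genotypes: Jamal ∈ {I^B I^B, I^B i}; Noor ∈ {I^A I^B}.
Weight each parental genotype pair by prior × P(type-A child):
  I^B i × I^A I^B: posterior weight 1; P(next child type A) = 1/4.
Weighted sum = 1/4.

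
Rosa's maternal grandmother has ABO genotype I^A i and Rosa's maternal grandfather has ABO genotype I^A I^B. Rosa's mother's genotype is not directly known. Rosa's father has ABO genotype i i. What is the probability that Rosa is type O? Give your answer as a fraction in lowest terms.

Rosa's mother's ABO genotype from I^A i × I^A I^B: 1/4 I^A I^A, 1/4 I^A I^B, 1/4 I^A i, 1/4 I^B i.
Crossing each possibility with the father i i and summing P(type O): 1/4·0 + 1/4·0 + 1/4·1/2 + 1/4·1/2 = 1/4.

1/4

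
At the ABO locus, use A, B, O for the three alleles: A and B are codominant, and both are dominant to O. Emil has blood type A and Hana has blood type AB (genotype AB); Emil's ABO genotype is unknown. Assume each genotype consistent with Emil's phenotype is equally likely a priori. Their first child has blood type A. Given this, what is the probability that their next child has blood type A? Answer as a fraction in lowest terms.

Possible genotypes: Emil ∈ {AA, AO}; Hana ∈ {AB}.
Weight each parental genotype pair by prior × P(type-A child):
  AA × AB: posterior weight 1/2; P(next child type A) = 1/2.
  AO × AB: posterior weight 1/2; P(next child type A) = 1/2.
Weighted sum = 1/2.

1/2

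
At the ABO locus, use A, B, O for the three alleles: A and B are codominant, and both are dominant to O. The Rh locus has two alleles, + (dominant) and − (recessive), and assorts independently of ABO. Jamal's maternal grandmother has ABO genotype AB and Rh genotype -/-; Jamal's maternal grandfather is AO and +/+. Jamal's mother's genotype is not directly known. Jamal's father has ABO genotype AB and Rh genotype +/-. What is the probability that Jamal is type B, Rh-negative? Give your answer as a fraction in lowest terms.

Jamal's mother's ABO genotype from AB × AO: 1/4 AA, 1/4 AB, 1/4 AO, 1/4 BO.
Crossing each possibility with the father AB and summing P(type B): 1/4·0 + 1/4·1/4 + 1/4·1/4 + 1/4·1/2 = 1/4.
Similarly for Rh via the mother's Rh distribution: P(Rh-) = 1/4.
Independent loci: 1/4 × 1/4 = 1/16.

1/16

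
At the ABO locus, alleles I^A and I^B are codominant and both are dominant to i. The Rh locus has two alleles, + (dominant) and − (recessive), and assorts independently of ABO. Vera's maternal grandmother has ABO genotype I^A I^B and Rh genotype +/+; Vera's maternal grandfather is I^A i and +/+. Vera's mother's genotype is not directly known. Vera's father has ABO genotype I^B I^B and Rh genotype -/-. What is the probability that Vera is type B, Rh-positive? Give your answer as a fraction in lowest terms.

1/2

Vera's mother's ABO genotype from I^A I^B × I^A i: 1/4 I^A I^A, 1/4 I^A I^B, 1/4 I^A i, 1/4 I^B i.
Crossing each possibility with the father I^B I^B and summing P(type B): 1/4·0 + 1/4·1/2 + 1/4·1/2 + 1/4·1 = 1/2.
Similarly for Rh via the mother's Rh distribution: P(Rh+) = 1.
Independent loci: 1/2 × 1 = 1/2.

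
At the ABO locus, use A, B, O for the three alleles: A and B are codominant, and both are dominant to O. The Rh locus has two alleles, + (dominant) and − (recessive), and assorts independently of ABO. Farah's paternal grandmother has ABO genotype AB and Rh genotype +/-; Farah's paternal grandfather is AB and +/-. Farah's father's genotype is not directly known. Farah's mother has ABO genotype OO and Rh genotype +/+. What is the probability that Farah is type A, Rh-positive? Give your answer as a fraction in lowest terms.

1/2

Farah's father's ABO genotype from AB × AB: 1/4 AA, 1/2 AB, 1/4 BB.
Crossing each possibility with the mother OO and summing P(type A): 1/4·1 + 1/2·1/2 + 1/4·0 = 1/2.
Similarly for Rh via the father's Rh distribution: P(Rh+) = 1.
Independent loci: 1/2 × 1 = 1/2.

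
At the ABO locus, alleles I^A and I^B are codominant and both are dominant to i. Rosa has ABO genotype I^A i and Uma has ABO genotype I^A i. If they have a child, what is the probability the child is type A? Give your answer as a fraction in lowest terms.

ABO cross I^A i × I^A i → offspring phenotypes: 1/4 O, 3/4 A.
So P(type A) = 3/4.

3/4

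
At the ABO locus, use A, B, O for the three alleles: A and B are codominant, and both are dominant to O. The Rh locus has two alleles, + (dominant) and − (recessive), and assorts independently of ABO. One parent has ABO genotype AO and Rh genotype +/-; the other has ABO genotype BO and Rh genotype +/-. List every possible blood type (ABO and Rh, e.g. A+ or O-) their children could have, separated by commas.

Gametes from AO × BO give offspring ABO genotypes AB, AO, BO, OO, i.e. phenotypes O, A, B, AB.
Rh cross +/- × +/- → phenotypes Rh+, Rh-.
Combining independently: O+, O-, A+, A-, B+, B-, AB+, AB-.

O+, O-, A+, A-, B+, B-, AB+, AB-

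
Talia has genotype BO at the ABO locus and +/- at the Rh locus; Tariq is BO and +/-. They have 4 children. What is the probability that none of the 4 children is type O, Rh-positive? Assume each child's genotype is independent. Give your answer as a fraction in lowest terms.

28561/65536

ABO cross BO × BO → 1/4 O, 3/4 B.
Rh cross +/- × +/- → 3/4 Rh+, 1/4 Rh-; so P(type O, Rh-positive) = 1/4 × 3/4 = 3/16 per child.
P(not type O, Rh-positive) = 13/16 for one child; (13/16)^4 = 28561/65536.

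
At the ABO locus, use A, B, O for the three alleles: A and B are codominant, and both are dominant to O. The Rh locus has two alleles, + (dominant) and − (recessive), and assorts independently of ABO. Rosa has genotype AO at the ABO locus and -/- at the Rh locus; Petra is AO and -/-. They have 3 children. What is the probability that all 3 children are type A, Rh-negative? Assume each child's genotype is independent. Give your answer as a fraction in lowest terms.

ABO cross AO × AO → 1/4 O, 3/4 A.
Rh cross -/- × -/- → 1 Rh-; so P(type A, Rh-negative) = 3/4 × 1 = 3/4 per child.
All 3 independent: (3/4)^3 = 27/64.

27/64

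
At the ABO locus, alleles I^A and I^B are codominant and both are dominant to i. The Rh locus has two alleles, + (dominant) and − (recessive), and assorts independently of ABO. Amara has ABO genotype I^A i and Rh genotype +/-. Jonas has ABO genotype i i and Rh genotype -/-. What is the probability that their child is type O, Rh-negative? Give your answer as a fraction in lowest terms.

1/4

ABO cross I^A i × i i → offspring phenotypes: 1/2 O, 1/2 A.
Rh cross +/- × -/- → 1/2 Rh+, 1/2 Rh-.
Independent loci: P(type O, Rh-negative) = 1/2 × 1/2 = 1/4.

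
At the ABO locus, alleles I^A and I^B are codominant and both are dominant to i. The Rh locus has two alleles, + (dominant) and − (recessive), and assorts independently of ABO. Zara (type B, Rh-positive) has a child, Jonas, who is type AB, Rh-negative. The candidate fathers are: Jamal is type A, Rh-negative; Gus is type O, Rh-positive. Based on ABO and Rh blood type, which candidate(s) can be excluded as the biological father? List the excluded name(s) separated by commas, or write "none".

Gus

A candidate is excluded only if no genotype consistent with his phenotype could produce a type AB, Rh-negative child with a type B, Rh-positive mother.
Gus (type O, Rh+): no genotype consistent with that phenotype can produce a type-AB Rh- child with a type-B mother.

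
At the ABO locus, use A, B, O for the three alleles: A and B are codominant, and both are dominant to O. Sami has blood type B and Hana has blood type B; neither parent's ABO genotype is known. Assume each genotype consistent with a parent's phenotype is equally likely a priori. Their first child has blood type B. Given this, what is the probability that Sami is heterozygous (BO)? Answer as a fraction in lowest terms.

7/15

Possible genotypes: Sami ∈ {BB, BO}; Hana ∈ {BB, BO}.
Weight each parental genotype pair by prior × P(type-B child):
  BB × BB: posterior weight 4/15.
  BB × BO: posterior weight 4/15.
  BO × BB: posterior weight 4/15.
  BO × BO: posterior weight 1/5.
Sum the posterior weight over pairs where Sami is BO: 7/15.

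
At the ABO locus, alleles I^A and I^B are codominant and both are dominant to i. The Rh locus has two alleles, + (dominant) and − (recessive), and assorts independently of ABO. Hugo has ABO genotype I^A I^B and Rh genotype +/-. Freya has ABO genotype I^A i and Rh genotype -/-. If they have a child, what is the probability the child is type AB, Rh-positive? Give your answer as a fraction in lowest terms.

ABO cross I^A I^B × I^A i → offspring phenotypes: 1/2 A, 1/4 B, 1/4 AB.
Rh cross +/- × -/- → 1/2 Rh+, 1/2 Rh-.
Independent loci: P(type AB, Rh-positive) = 1/4 × 1/2 = 1/8.

1/8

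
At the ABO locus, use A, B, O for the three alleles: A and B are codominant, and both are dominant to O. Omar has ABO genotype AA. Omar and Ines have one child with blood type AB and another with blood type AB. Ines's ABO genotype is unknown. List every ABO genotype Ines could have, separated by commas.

AB, BB, BO

For each candidate genotype of Ines, check whether crossing it with AA can produce every observed child phenotype.
  AA → possible child types {A} ✗
  AB → possible child types {A, AB} ✓
  AO → possible child types {A} ✗
  BB → possible child types {AB} ✓
  BO → possible child types {A, AB} ✓
  OO → possible child types {A} ✗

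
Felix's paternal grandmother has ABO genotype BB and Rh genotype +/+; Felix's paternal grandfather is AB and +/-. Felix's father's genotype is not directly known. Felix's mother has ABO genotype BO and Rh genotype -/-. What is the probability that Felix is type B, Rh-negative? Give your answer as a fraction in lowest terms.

Felix's father's ABO genotype from BB × AB: 1/2 AB, 1/2 BB.
Crossing each possibility with the mother BO and summing P(type B): 1/2·1/2 + 1/2·1 = 3/4.
Similarly for Rh via the father's Rh distribution: P(Rh-) = 1/4.
Independent loci: 3/4 × 1/4 = 3/16.

3/16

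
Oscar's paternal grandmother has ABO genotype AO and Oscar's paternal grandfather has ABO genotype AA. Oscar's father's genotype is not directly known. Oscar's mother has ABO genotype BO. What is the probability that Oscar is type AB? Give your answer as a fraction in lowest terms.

Oscar's father's ABO genotype from AO × AA: 1/2 AA, 1/2 AO.
Crossing each possibility with the mother BO and summing P(type AB): 1/2·1/2 + 1/2·1/4 = 3/8.

3/8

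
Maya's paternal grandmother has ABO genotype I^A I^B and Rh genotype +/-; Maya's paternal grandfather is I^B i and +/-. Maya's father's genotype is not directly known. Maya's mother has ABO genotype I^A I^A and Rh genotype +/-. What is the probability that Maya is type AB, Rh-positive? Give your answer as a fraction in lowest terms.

3/8

Maya's father's ABO genotype from I^A I^B × I^B i: 1/4 I^A I^B, 1/4 I^A i, 1/4 I^B I^B, 1/4 I^B i.
Crossing each possibility with the mother I^A I^A and summing P(type AB): 1/4·1/2 + 1/4·0 + 1/4·1 + 1/4·1/2 = 1/2.
Similarly for Rh via the father's Rh distribution: P(Rh+) = 3/4.
Independent loci: 1/2 × 3/4 = 3/8.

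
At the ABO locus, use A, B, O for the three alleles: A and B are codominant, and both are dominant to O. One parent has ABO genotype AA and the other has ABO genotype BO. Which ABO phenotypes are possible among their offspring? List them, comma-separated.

A, AB

Gametes from AA × BO give offspring ABO genotypes AB, AO, i.e. phenotypes A, AB.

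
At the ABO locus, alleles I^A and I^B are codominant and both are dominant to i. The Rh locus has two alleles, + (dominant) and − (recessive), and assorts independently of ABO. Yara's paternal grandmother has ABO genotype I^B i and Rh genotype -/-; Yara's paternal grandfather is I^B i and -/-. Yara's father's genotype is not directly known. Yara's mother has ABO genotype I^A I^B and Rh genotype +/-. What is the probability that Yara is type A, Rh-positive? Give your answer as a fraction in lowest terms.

Yara's father's ABO genotype from I^B i × I^B i: 1/4 I^B I^B, 1/2 I^B i, 1/4 i i.
Crossing each possibility with the mother I^A I^B and summing P(type A): 1/4·0 + 1/2·1/4 + 1/4·1/2 = 1/4.
Similarly for Rh via the father's Rh distribution: P(Rh+) = 1/2.
Independent loci: 1/4 × 1/2 = 1/8.

1/8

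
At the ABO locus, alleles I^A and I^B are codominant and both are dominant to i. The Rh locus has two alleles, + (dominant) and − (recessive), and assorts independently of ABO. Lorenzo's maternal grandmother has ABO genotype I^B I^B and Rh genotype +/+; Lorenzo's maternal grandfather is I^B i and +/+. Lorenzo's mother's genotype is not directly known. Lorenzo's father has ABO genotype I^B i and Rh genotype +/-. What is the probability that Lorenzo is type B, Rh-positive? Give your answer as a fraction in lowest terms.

7/8

Lorenzo's mother's ABO genotype from I^B I^B × I^B i: 1/2 I^B I^B, 1/2 I^B i.
Crossing each possibility with the father I^B i and summing P(type B): 1/2·1 + 1/2·3/4 = 7/8.
Similarly for Rh via the mother's Rh distribution: P(Rh+) = 1.
Independent loci: 7/8 × 1 = 7/8.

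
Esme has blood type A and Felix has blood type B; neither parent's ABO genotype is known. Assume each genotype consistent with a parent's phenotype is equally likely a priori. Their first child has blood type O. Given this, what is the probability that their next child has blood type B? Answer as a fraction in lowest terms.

Possible genotypes: Esme ∈ {I^A I^A, I^A i}; Felix ∈ {I^B I^B, I^B i}.
Weight each parental genotype pair by prior × P(type-O child):
  I^A i × I^B i: posterior weight 1; P(next child type B) = 1/4.
Weighted sum = 1/4.

1/4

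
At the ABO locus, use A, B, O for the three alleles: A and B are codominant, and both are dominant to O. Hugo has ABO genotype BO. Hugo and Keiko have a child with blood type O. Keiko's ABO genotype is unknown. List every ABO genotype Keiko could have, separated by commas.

AO, BO, OO

For each candidate genotype of Keiko, check whether crossing it with BO can produce every observed child phenotype.
  AA → possible child types {A, AB} ✗
  AB → possible child types {A, B, AB} ✗
  AO → possible child types {O, A, B, AB} ✓
  BB → possible child types {B} ✗
  BO → possible child types {O, B} ✓
  OO → possible child types {O, B} ✓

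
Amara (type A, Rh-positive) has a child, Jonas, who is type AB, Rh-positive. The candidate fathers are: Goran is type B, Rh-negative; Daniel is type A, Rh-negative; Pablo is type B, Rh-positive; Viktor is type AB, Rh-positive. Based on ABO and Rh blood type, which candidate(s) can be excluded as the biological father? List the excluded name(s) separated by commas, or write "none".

Daniel

A candidate is excluded only if no genotype consistent with his phenotype could produce a type AB, Rh-positive child with a type A, Rh-positive mother.
Daniel (type A, Rh-): no genotype consistent with that phenotype can produce a type-AB Rh+ child with a type-A mother.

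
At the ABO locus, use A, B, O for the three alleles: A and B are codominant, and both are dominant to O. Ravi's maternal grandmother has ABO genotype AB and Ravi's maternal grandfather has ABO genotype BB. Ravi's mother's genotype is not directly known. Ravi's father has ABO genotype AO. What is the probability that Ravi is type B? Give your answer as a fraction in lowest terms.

Ravi's mother's ABO genotype from AB × BB: 1/2 AB, 1/2 BB.
Crossing each possibility with the father AO and summing P(type B): 1/2·1/4 + 1/2·1/2 = 3/8.

3/8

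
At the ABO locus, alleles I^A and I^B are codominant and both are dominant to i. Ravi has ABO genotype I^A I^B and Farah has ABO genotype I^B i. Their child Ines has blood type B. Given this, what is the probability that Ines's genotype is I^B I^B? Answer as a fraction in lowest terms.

Cross I^A I^B × I^B i → 1/4 I^A I^B, 1/4 I^A i, 1/4 I^B I^B, 1/4 I^B i.
Type-B genotypes among offspring: I^B I^B (1/4), I^B i (1/4); total 1/2.
P(I^B I^B | type B) = (1/4) / (1/2) = 1/2.

1/2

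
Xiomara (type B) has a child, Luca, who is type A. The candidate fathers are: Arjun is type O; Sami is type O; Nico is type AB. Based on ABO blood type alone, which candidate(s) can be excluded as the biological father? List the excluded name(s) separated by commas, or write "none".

Arjun, Sami

A candidate is excluded only if no genotype consistent with his phenotype could produce a type A child with a type B mother.
Arjun (type O): no genotype consistent with that phenotype can produce a type-A child with a type-B mother.
Sami (type O): no genotype consistent with that phenotype can produce a type-A child with a type-B mother.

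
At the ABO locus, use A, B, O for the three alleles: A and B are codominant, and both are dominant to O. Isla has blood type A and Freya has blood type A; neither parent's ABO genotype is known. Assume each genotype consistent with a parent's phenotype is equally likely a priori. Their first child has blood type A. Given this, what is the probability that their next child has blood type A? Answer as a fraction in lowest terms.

Possible genotypes: Isla ∈ {AA, AO}; Freya ∈ {AA, AO}.
Weight each parental genotype pair by prior × P(type-A child):
  AA × AA: posterior weight 4/15; P(next child type A) = 1.
  AA × AO: posterior weight 4/15; P(next child type A) = 1.
  AO × AA: posterior weight 4/15; P(next child type A) = 1.
  AO × AO: posterior weight 1/5; P(next child type A) = 3/4.
Weighted sum = 19/20.

19/20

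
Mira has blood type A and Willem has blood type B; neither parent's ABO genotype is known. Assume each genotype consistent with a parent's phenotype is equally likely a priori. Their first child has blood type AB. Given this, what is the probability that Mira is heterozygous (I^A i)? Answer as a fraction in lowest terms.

1/3

Possible genotypes: Mira ∈ {I^A I^A, I^A i}; Willem ∈ {I^B I^B, I^B i}.
Weight each parental genotype pair by prior × P(type-AB child):
  I^A I^A × I^B I^B: posterior weight 4/9.
  I^A I^A × I^B i: posterior weight 2/9.
  I^A i × I^B I^B: posterior weight 2/9.
  I^A i × I^B i: posterior weight 1/9.
Sum the posterior weight over pairs where Mira is I^A i: 1/3.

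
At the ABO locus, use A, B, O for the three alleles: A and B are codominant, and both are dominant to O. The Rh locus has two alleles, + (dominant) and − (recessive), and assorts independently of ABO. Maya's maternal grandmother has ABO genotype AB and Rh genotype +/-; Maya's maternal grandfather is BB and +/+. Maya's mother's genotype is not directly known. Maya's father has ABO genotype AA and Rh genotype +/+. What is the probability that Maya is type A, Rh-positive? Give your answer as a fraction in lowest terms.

1/4

Maya's mother's ABO genotype from AB × BB: 1/2 AB, 1/2 BB.
Crossing each possibility with the father AA and summing P(type A): 1/2·1/2 + 1/2·0 = 1/4.
Similarly for Rh via the mother's Rh distribution: P(Rh+) = 1.
Independent loci: 1/4 × 1 = 1/4.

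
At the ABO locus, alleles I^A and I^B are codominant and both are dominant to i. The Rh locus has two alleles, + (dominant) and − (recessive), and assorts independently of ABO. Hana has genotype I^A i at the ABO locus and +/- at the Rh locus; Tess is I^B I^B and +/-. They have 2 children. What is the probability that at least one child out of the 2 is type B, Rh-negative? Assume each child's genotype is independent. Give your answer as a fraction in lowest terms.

15/64

ABO cross I^A i × I^B I^B → 1/2 B, 1/2 AB.
Rh cross +/- × +/- → 3/4 Rh+, 1/4 Rh-; so P(type B, Rh-negative) = 1/2 × 1/4 = 1/8 per child.
P(none) = (7/8)^2 = 49/64; P(at least one) = 1 − 49/64 = 15/64.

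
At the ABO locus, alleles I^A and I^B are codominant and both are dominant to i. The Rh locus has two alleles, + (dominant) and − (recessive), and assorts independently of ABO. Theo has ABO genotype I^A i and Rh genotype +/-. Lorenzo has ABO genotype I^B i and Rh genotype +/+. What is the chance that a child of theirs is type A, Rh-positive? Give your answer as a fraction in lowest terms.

1/4

ABO cross I^A i × I^B i → offspring phenotypes: 1/4 O, 1/4 A, 1/4 B, 1/4 AB.
Rh cross +/- × +/+ → 1 Rh+.
Independent loci: P(type A, Rh-positive) = 1/4 × 1 = 1/4.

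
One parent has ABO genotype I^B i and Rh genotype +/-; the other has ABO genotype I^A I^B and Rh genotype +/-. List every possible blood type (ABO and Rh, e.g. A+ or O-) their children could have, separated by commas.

A+, A-, B+, B-, AB+, AB-

Gametes from I^B i × I^A I^B give offspring ABO genotypes I^A I^B, I^A i, I^B I^B, I^B i, i.e. phenotypes A, B, AB.
Rh cross +/- × +/- → phenotypes Rh+, Rh-.
Combining independently: A+, A-, B+, B-, AB+, AB-.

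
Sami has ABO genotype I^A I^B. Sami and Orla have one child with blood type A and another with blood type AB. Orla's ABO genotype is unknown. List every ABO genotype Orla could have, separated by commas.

I^A I^A, I^A I^B, I^A i, I^B i

For each candidate genotype of Orla, check whether crossing it with I^A I^B can produce every observed child phenotype.
  I^A I^A → possible child types {A, AB} ✓
  I^A I^B → possible child types {A, B, AB} ✓
  I^A i → possible child types {A, B, AB} ✓
  I^B I^B → possible child types {B, AB} ✗
  I^B i → possible child types {A, B, AB} ✓
  i i → possible child types {A, B} ✗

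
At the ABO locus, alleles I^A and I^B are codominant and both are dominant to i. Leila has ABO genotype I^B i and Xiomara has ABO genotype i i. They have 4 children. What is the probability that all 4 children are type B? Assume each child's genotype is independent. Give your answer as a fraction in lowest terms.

1/16

ABO cross I^B i × i i → 1/2 O, 1/2 B.
So P(type B) = 1/2 per child.
All 4 independent: (1/2)^4 = 1/16.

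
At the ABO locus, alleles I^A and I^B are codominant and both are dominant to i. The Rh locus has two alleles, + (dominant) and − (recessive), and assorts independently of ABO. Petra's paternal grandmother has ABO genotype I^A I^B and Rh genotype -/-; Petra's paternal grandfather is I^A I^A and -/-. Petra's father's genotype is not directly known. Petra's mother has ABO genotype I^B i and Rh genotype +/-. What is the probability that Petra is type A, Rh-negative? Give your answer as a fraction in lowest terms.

Petra's father's ABO genotype from I^A I^B × I^A I^A: 1/2 I^A I^A, 1/2 I^A I^B.
Crossing each possibility with the mother I^B i and summing P(type A): 1/2·1/2 + 1/2·1/4 = 3/8.
Similarly for Rh via the father's Rh distribution: P(Rh-) = 1/2.
Independent loci: 3/8 × 1/2 = 3/16.

3/16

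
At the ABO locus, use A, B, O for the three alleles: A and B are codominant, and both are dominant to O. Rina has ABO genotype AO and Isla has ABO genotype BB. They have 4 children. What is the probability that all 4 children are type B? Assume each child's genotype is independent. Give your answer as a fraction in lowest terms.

1/16

ABO cross AO × BB → 1/2 B, 1/2 AB.
So P(type B) = 1/2 per child.
All 4 independent: (1/2)^4 = 1/16.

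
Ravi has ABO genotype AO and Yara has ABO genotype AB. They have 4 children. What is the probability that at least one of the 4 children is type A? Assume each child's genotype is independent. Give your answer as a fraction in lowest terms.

ABO cross AO × AB → 1/2 A, 1/4 B, 1/4 AB.
So P(type A) = 1/2 per child.
P(none) = (1/2)^4 = 1/16; P(at least one) = 1 − 1/16 = 15/16.

15/16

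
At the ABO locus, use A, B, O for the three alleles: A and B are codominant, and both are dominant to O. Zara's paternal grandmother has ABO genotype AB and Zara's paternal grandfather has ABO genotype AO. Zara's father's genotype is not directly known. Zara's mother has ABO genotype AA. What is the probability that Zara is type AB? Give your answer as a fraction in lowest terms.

Zara's father's ABO genotype from AB × AO: 1/4 AA, 1/4 AB, 1/4 AO, 1/4 BO.
Crossing each possibility with the mother AA and summing P(type AB): 1/4·0 + 1/4·1/2 + 1/4·0 + 1/4·1/2 = 1/4.

1/4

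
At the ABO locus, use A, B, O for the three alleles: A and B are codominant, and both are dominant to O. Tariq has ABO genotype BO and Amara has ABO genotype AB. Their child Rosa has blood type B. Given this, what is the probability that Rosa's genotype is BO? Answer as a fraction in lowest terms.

Cross BO × AB → 1/4 AB, 1/4 AO, 1/4 BB, 1/4 BO.
Type-B genotypes among offspring: BB (1/4), BO (1/4); total 1/2.
P(BO | type B) = (1/4) / (1/2) = 1/2.

1/2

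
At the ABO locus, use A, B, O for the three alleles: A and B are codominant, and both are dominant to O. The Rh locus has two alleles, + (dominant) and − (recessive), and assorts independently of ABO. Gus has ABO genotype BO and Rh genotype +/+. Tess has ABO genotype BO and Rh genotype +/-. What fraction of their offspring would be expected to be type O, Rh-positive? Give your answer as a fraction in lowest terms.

1/4

ABO cross BO × BO → offspring phenotypes: 1/4 O, 3/4 B.
Rh cross +/+ × +/- → 1 Rh+.
Independent loci: P(type O, Rh-positive) = 1/4 × 1 = 1/4.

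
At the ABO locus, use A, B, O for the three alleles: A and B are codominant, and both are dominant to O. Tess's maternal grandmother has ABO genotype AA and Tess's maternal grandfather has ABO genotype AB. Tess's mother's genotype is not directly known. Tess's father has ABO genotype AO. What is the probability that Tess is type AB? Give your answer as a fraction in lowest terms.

Tess's mother's ABO genotype from AA × AB: 1/2 AA, 1/2 AB.
Crossing each possibility with the father AO and summing P(type AB): 1/2·0 + 1/2·1/4 = 1/8.

1/8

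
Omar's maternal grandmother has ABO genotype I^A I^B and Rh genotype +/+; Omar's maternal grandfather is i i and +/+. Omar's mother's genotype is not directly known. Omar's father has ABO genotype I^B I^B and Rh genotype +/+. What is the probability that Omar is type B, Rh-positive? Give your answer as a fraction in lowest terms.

3/4

Omar's mother's ABO genotype from I^A I^B × i i: 1/2 I^A i, 1/2 I^B i.
Crossing each possibility with the father I^B I^B and summing P(type B): 1/2·1/2 + 1/2·1 = 3/4.
Similarly for Rh via the mother's Rh distribution: P(Rh+) = 1.
Independent loci: 3/4 × 1 = 3/4.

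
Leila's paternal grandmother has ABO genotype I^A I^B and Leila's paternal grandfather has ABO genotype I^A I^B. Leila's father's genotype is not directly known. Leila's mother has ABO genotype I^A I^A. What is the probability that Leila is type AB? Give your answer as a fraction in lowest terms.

1/2

Leila's father's ABO genotype from I^A I^B × I^A I^B: 1/4 I^A I^A, 1/2 I^A I^B, 1/4 I^B I^B.
Crossing each possibility with the mother I^A I^A and summing P(type AB): 1/4·0 + 1/2·1/2 + 1/4·1 = 1/2.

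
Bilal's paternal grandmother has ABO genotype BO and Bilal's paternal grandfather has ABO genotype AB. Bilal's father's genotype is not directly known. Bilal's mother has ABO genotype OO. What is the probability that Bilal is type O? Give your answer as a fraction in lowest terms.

1/4

Bilal's father's ABO genotype from BO × AB: 1/4 AB, 1/4 AO, 1/4 BB, 1/4 BO.
Crossing each possibility with the mother OO and summing P(type O): 1/4·0 + 1/4·1/2 + 1/4·0 + 1/4·1/2 = 1/4.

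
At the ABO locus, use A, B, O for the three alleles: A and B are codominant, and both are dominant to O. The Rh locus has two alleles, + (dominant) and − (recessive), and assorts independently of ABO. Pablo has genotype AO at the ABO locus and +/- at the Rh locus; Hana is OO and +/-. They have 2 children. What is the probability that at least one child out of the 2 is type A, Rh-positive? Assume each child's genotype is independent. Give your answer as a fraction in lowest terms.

39/64

ABO cross AO × OO → 1/2 O, 1/2 A.
Rh cross +/- × +/- → 3/4 Rh+, 1/4 Rh-; so P(type A, Rh-positive) = 1/2 × 3/4 = 3/8 per child.
P(none) = (5/8)^2 = 25/64; P(at least one) = 1 − 25/64 = 39/64.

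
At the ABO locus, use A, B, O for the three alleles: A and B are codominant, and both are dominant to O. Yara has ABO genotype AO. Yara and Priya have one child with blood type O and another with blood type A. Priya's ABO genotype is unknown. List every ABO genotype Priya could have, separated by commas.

AO, BO, OO

For each candidate genotype of Priya, check whether crossing it with AO can produce every observed child phenotype.
  AA → possible child types {A} ✗
  AB → possible child types {A, B, AB} ✗
  AO → possible child types {O, A} ✓
  BB → possible child types {B, AB} ✗
  BO → possible child types {O, A, B, AB} ✓
  OO → possible child types {O, A} ✓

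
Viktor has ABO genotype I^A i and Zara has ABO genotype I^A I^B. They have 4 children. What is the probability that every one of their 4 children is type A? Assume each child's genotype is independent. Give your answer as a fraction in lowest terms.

1/16

ABO cross I^A i × I^A I^B → 1/2 A, 1/4 B, 1/4 AB.
So P(type A) = 1/2 per child.
All 4 independent: (1/2)^4 = 1/16.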